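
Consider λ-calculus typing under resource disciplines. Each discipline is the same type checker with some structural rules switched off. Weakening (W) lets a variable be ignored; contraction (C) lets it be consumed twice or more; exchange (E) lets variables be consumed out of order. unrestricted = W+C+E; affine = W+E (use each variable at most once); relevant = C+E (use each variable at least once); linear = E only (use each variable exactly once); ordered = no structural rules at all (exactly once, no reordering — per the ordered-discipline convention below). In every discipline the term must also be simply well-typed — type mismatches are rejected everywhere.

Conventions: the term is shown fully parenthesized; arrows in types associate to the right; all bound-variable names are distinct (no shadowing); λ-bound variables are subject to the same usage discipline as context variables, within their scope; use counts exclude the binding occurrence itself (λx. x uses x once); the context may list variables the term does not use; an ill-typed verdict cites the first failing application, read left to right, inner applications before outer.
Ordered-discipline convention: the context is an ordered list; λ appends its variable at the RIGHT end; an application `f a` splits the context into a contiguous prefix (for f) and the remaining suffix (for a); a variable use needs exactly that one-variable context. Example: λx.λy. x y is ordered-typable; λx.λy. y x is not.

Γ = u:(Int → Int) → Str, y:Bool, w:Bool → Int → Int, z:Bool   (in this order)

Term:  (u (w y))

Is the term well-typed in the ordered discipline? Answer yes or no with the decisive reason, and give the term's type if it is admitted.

no — needs weakening: z unused
usage: u: 1, y: 1, w: 1, z: 0
order of uses: u, w, y
typing: well-typed at Str
all disciplines: ordered ✗, linear ✗, affine ✓, relevant ✗, unrestricted ✓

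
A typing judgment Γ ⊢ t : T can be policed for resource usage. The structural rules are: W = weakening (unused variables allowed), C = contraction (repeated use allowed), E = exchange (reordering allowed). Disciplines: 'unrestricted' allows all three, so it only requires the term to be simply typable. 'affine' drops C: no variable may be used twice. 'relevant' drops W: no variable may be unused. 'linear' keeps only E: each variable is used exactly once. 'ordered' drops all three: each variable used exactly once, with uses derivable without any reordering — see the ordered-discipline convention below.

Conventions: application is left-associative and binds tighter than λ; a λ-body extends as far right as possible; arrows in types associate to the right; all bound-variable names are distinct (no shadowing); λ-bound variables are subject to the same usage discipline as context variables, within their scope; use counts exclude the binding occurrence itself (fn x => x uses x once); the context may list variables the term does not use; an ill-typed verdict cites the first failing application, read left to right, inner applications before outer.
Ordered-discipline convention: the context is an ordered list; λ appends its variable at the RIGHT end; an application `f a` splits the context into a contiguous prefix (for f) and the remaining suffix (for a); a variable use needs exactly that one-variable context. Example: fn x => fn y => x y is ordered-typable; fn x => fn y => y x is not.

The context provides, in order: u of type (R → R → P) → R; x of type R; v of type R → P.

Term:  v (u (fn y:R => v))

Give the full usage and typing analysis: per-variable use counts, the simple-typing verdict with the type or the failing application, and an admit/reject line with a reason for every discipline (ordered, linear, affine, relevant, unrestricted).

usage: u: 1; x: 0; v: 2; y (bound): 0
left-to-right use order: v, u, v
typing: ✓ — P
ordered: ✗, needs contraction — v ×2; needs weakening: x, y unused
linear: ✗, needs contraction — v ×2; needs weakening: x, y unused
affine: ✗, needs contraction — v ×2
relevant: ✗, needs weakening: x, y unused
unrestricted: ✓, well-typed at P; no restrictions here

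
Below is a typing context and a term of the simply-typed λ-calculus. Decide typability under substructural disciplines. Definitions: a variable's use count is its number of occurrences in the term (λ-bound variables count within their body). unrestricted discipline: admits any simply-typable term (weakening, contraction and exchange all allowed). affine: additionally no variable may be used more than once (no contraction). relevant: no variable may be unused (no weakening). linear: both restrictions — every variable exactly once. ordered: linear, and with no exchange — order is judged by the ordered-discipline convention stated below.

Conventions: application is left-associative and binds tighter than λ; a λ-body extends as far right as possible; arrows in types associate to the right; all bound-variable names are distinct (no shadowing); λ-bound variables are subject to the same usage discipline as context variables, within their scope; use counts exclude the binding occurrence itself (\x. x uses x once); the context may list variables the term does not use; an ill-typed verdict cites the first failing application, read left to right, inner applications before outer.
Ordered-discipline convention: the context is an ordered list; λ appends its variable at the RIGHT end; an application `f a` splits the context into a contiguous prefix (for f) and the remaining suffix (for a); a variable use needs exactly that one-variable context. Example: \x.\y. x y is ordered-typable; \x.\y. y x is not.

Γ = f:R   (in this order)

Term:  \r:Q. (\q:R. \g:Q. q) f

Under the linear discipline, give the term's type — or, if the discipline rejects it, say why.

not well-typed under linear — r, g never used (weakening)
counts: f: 1×; r (λ-bound): 0×; q (λ-bound): 1×; g (λ-bound): 0×
order of uses: q, f
typing: well-typed at Q -> Q -> R
summary: ordered ✗, linear ✗, affine ✓, relevant ✗, unrestricted ✓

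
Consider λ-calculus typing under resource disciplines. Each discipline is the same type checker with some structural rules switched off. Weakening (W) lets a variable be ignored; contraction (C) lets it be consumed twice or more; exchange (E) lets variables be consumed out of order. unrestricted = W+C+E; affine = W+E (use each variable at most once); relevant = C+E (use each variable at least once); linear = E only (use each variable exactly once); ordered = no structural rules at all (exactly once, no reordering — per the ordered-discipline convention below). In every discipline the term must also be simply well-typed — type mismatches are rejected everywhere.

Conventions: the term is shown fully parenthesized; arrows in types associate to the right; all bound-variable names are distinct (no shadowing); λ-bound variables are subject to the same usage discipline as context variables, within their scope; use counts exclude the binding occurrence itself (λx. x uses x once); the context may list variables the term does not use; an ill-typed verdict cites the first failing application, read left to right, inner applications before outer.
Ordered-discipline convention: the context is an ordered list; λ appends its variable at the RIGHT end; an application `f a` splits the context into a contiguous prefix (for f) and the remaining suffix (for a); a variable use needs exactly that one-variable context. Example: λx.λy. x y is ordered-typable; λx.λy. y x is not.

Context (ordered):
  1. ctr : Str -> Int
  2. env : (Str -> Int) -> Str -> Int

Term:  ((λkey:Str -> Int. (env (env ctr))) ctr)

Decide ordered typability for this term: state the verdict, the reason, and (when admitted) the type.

no — ctr ×2, env ×2 used more than once (contraction); key never used (weakening)
variable uses: ctr ×2, env ×2, key [bound] ×0
uses in reading order: env, env, ctr, ctr
typing: well-typed — term : Str -> Int
all disciplines: ordered ✗, linear ✗, affine ✗, relevant ✗, unrestricted ✓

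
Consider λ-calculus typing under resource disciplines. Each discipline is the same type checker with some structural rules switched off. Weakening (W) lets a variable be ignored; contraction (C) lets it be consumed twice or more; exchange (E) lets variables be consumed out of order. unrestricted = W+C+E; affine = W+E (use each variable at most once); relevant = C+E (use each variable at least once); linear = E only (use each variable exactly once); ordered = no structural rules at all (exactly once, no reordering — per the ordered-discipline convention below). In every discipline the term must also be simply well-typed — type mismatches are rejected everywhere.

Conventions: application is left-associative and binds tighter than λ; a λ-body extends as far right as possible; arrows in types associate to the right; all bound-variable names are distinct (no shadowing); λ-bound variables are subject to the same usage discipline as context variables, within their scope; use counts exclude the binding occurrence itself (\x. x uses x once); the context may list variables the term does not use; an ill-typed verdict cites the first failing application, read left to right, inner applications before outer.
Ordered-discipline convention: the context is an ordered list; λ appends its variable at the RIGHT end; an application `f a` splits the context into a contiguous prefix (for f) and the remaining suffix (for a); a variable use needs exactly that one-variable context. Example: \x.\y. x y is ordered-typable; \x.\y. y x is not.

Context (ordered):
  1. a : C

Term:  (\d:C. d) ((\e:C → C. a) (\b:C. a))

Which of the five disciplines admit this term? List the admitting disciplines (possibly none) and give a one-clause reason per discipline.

admitted in: unrestricted
use counts: a=2, d (λ-bound)=1, e (λ-bound)=0, b (λ-bound)=0
uses in reading order: d, a, a
typing: the term checks, with type C
ordered: ✗, repeated use of a ×2; e, b never used (weakening)
linear: ✗, repeated use of a ×2; e, b never used (weakening)
affine: ✗, repeated use of a ×2
relevant: ✗, e, b never used (weakening)
unrestricted: ✓, type-checks (C) and nothing is barred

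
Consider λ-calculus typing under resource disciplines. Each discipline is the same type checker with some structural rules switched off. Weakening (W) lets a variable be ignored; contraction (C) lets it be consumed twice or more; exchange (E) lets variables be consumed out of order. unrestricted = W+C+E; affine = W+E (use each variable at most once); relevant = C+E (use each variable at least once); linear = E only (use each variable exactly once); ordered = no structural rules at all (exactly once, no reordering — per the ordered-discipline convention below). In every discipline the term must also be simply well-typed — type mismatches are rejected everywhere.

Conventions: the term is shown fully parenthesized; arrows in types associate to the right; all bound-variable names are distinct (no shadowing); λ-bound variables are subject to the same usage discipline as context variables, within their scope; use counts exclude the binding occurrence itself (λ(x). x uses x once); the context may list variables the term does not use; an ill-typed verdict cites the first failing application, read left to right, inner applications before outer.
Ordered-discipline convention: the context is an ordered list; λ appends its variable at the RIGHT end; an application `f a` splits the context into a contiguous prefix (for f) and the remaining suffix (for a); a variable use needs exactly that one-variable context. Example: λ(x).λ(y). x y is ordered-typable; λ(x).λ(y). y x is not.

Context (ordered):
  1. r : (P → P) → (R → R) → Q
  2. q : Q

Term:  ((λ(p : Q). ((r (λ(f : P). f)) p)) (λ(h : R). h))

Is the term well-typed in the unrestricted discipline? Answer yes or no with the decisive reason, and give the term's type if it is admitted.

no — the type mismatch rejects it
variable uses: r ×1, q ×0, p (bound) ×1, f (bound) ×1, h (bound) ×1
order of uses: r, f, p, h
typing: ill-typed: argument of type Q where R → R is required
per-discipline verdicts: ordered ✗ | linear ✗ | affine ✗ | relevant ✗ | unrestricted ✗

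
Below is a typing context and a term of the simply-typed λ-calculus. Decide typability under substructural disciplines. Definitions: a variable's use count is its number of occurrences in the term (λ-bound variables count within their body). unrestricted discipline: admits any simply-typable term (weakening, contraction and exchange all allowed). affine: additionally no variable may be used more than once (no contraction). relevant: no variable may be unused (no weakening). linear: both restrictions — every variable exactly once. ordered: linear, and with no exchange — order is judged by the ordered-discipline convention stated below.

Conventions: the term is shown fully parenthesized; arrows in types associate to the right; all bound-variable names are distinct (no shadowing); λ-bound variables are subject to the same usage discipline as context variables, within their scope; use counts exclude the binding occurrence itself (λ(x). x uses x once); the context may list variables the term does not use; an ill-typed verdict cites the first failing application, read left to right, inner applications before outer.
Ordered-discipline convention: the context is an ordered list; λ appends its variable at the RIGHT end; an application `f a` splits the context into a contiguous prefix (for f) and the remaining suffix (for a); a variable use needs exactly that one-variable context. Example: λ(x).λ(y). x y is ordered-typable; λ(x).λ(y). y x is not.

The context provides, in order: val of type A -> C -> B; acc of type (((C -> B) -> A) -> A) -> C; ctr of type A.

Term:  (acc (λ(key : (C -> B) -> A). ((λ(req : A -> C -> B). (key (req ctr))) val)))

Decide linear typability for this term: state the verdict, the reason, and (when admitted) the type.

yes — val, acc, ctr, key, req: one use apiece; term : C
counts: val ×1, acc ×1, ctr ×1, key (λ-bound) ×1, req (λ-bound) ×1
order of uses: acc, key, req, ctr, val
typing: well-typed — term : C
all disciplines: ordered ✗ · linear ✓ · affine ✓ · relevant ✓ · unrestricted ✓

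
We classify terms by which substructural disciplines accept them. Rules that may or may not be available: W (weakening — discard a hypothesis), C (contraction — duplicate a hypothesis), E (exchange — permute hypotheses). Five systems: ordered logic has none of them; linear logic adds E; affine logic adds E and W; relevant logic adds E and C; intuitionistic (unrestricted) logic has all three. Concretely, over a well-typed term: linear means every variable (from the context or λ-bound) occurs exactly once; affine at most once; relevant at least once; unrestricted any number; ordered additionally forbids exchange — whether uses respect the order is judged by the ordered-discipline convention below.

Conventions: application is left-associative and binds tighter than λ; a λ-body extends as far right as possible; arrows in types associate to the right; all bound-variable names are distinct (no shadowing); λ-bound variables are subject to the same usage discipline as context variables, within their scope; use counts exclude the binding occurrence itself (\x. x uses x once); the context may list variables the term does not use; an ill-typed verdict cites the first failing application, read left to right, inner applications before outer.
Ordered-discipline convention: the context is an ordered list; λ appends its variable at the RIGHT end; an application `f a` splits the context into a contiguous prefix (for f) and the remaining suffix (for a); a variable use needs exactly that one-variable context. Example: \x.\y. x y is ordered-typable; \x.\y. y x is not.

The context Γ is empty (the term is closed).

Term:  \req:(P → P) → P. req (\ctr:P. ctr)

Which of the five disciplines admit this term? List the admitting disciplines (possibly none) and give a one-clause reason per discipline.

admitted in: ordered, linear, affine, relevant, unrestricted
counts: req (bound) ×1, ctr (bound) ×1
order of uses: req, ctr
typing: ✓ — ((P → P) → P) → P
ordered: ✓ — req, ctr: once each, no exchange needed
linear: ✓ — single use per variable (req, ctr)
affine: ✓ — no duplicate uses among req, ctr
relevant: ✓ — every one of req, ctr appears
unrestricted: ✓ — well-typed at ((P → P) → P) → P; no restrictions here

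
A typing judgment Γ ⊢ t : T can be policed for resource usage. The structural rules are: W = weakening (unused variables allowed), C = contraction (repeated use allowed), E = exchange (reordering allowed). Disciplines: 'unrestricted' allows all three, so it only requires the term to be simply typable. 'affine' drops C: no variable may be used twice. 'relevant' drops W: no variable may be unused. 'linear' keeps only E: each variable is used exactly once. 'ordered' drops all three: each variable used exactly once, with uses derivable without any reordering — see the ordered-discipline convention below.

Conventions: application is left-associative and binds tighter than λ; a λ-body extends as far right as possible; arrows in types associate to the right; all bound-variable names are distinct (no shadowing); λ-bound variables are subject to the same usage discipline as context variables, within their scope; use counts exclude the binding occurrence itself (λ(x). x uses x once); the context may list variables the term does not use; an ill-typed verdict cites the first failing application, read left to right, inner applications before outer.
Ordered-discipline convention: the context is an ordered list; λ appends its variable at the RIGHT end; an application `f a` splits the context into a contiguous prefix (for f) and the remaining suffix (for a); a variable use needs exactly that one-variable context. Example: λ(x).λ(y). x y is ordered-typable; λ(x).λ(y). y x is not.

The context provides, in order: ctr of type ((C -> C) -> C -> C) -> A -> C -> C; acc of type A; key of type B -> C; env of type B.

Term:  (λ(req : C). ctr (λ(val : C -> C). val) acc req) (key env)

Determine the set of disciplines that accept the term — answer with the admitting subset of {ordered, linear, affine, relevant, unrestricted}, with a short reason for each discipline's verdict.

accepted by: ordered, linear, affine, relevant, unrestricted
use counts: ctr ×1, acc ×1, key ×1, env ×1, req (bound) ×1, val (bound) ×1
order of uses: ctr, val, acc, req, key, env
typing: well-typed at C
ordered: ✓ — ctr, acc, key, env, req, val once each; derivable with no W/C/E
linear: ✓ — each of ctr, acc, key, env, req, val used exactly once
affine: ✓ — ctr, acc, key, env, req, val: no repeats, contraction unneeded
relevant: ✓ — at least one use each (ctr, acc, key, env, req, val)
unrestricted: ✓ — simply typable at C; W, C, E all held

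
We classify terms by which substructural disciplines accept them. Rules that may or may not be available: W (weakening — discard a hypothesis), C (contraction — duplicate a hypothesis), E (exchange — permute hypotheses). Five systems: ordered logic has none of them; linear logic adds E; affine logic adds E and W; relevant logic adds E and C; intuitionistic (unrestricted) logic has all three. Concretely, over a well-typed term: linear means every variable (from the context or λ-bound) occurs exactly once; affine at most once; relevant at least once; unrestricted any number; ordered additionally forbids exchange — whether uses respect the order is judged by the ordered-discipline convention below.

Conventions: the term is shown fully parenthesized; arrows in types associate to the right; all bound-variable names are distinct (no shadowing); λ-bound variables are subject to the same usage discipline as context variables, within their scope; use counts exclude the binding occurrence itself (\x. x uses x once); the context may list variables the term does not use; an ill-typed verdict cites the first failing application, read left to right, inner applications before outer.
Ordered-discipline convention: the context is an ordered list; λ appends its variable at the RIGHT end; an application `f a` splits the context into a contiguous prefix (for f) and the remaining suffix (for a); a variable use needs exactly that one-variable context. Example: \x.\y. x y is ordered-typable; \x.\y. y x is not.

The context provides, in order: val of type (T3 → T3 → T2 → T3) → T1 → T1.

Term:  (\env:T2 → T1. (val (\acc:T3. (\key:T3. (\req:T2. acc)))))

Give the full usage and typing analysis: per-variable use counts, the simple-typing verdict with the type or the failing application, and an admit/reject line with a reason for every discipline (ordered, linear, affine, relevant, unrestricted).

counts: val=1, env [bound]=0, acc [bound]=1, key [bound]=0, req [bound]=0
uses in reading order: val, acc
typing: ✓ — (T2 → T1) → T1 → T1
ordered ✗ (env, key, req left unused)
linear ✗ (env, key, req left unused)
affine ✓ (no duplicate uses among val, env, acc, key, req)
relevant ✗ (env, key, req left unused)
unrestricted ✓ (type-checks ((T2 → T1) → T1 → T1) and nothing is barred)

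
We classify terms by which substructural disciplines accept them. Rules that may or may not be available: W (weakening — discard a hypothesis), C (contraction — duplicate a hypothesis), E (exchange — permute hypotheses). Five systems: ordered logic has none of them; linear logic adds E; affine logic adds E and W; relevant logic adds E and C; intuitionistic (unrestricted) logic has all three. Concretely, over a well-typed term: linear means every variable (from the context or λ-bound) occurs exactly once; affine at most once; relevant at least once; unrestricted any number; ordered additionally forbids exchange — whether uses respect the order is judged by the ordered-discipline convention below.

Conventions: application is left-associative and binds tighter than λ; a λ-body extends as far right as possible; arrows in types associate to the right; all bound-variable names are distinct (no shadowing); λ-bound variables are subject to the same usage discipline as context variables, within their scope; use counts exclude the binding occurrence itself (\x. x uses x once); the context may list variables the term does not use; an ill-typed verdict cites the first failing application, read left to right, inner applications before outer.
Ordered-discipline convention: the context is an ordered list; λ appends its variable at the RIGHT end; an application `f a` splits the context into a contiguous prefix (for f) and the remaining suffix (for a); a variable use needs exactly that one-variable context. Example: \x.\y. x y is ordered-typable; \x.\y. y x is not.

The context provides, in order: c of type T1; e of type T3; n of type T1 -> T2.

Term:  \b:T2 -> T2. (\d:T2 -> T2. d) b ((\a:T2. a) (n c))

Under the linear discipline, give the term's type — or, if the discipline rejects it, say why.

not well-typed under linear — e left unused
variable uses: c ×1, e ×0, n ×1, b (bound) ×1, d (bound) ×1, a (bound) ×1
left-to-right use order: d, b, a, n, c
typing: well-typed — term : (T2 -> T2) -> T2
summary: ordered ✗; linear ✗; affine ✓; relevant ✗; unrestricted ✓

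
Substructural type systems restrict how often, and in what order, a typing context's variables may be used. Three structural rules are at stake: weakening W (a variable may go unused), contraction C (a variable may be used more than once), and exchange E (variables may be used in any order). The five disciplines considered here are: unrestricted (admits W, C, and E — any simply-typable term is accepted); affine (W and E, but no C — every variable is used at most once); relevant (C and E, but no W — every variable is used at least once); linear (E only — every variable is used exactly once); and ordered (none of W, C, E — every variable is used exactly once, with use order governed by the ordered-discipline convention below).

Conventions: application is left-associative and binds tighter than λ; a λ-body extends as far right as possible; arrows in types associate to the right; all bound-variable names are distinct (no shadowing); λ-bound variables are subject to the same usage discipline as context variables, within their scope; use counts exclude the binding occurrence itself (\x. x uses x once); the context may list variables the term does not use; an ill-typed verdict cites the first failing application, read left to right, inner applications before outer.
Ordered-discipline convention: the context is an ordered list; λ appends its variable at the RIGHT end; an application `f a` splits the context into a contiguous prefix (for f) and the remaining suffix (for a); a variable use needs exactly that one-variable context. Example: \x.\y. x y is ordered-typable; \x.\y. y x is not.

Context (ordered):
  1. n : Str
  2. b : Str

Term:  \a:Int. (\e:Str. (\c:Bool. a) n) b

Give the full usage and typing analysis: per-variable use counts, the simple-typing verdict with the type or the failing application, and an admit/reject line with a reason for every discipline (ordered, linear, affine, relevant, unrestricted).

usage: n=1; b=1; a (bound)=1; e (bound)=0; c (bound)=0
uses in reading order: a, n, b
typing: ill-typed: a function awaiting Bool gets Str
ordered ✗ (a type mismatch blocks all five)
linear ✗ (the type mismatch rejects it)
affine ✗ (not simply typable)
relevant ✗ (fails simple typing)
unrestricted ✗ (a type mismatch blocks all five)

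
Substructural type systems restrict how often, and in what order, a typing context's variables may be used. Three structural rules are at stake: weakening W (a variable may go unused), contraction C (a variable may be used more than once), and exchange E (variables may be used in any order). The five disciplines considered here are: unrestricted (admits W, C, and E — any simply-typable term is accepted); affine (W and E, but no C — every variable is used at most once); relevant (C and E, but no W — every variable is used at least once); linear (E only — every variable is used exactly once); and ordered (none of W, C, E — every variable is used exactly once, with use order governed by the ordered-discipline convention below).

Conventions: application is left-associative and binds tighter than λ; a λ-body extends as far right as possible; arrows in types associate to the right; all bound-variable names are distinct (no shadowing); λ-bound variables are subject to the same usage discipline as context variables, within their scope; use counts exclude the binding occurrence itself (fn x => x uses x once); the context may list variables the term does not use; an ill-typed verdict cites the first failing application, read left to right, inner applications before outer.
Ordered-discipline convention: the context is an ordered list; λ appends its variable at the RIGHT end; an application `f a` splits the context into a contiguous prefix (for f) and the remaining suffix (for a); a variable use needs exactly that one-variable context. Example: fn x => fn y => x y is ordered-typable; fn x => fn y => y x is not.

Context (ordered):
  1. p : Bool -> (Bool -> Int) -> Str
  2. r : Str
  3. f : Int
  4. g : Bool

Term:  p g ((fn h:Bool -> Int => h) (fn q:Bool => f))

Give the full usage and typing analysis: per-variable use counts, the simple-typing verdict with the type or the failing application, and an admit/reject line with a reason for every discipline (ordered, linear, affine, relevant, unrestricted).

usage: p=1; r=0; f=1; g=1; h [bound]=1; q [bound]=0
left-to-right use order: p, g, h, f
typing: ✓ — Str
ordered: ✗ — r, q left unused
linear: ✗ — r, q left unused
affine: ✓ — none of p, r, f, g, h, q used more than once
relevant: ✗ — r, q left unused
unrestricted: ✓ — type-checks (Str) and nothing is barred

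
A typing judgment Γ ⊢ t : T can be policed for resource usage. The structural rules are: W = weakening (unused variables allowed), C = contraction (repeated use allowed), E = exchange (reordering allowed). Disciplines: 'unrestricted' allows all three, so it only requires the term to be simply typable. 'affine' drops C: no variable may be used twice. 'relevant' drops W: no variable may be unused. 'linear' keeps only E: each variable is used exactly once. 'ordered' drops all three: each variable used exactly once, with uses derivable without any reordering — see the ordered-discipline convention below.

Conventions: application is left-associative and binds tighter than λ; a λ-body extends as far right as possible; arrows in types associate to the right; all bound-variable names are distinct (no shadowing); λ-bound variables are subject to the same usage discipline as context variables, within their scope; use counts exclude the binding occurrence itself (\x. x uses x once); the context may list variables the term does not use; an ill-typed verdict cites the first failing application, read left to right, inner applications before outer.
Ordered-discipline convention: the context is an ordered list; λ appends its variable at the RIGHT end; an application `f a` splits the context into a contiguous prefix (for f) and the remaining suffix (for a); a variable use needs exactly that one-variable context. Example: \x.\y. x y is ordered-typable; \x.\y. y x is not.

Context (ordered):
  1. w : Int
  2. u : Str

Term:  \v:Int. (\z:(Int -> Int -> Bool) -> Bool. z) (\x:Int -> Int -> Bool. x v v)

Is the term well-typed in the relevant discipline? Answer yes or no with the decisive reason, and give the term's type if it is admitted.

no — w, u left unused
counts: w ×0, u ×0, v (λ-bound) ×2, z (λ-bound) ×1, x (λ-bound) ×1
left-to-right use order: z, x, v, v
typing: ✓ — Int -> (Int -> Int -> Bool) -> Bool
summary: ordered ✗ · linear ✗ · affine ✗ · relevant ✗ · unrestricted ✓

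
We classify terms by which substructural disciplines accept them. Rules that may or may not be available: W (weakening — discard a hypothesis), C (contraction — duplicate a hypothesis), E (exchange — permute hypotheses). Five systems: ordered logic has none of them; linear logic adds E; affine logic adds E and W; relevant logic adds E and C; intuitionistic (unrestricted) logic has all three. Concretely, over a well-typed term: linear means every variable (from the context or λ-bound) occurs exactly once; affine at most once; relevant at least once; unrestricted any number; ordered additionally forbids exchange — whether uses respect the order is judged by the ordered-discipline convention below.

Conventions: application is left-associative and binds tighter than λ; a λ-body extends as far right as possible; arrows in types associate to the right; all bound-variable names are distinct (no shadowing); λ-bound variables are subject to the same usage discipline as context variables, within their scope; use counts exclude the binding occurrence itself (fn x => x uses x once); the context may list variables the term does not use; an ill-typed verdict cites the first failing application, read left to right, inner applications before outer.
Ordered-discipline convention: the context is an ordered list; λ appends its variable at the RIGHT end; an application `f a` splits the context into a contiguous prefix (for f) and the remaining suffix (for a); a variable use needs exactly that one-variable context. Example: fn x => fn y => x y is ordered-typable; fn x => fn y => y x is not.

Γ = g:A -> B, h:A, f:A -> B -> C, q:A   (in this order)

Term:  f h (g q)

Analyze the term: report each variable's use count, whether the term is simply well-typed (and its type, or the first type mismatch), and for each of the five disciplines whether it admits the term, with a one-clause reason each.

use counts: g ×1, h ×1, f ×1, q ×1
order of uses: f, h, g, q
typing: well-typed — term : C
ordered ✗ (use order f, h, g, q needs exchange)
linear ✓ (each of g, h, f, q used exactly once)
affine ✓ (at most one use each (g, h, f, q))
relevant ✓ (at least one use each (g, h, f, q))
unrestricted ✓ (simply typable at C; W, C, E all held)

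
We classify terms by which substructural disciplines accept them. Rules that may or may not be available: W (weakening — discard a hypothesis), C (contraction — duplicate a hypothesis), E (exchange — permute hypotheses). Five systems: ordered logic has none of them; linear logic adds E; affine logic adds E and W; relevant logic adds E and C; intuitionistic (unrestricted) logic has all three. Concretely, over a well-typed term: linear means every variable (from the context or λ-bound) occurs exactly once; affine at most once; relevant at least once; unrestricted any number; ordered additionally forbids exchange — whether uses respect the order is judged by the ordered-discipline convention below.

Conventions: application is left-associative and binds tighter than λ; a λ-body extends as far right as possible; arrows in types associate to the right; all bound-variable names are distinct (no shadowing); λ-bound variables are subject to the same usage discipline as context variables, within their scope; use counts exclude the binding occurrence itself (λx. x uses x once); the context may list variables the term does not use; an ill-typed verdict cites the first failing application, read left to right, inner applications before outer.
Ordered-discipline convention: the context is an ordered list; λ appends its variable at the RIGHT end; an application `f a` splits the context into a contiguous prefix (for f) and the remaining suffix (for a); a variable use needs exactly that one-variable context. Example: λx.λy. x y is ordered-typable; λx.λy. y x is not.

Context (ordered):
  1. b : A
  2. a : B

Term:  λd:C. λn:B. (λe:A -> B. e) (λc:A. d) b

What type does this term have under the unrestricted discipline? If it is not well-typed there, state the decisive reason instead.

not well-typed under unrestricted — the type mismatch rejects it
counts: b ×1, a ×0, d (λ-bound) ×1, n (λ-bound) ×0, e (λ-bound) ×1, c (λ-bound) ×0
left-to-right use order: e, d, b
typing: ill-typed: argument of type A -> C where A -> B is required
per-discipline verdicts: ordered ✗; linear ✗; affine ✗; relevant ✗; unrestricted ✗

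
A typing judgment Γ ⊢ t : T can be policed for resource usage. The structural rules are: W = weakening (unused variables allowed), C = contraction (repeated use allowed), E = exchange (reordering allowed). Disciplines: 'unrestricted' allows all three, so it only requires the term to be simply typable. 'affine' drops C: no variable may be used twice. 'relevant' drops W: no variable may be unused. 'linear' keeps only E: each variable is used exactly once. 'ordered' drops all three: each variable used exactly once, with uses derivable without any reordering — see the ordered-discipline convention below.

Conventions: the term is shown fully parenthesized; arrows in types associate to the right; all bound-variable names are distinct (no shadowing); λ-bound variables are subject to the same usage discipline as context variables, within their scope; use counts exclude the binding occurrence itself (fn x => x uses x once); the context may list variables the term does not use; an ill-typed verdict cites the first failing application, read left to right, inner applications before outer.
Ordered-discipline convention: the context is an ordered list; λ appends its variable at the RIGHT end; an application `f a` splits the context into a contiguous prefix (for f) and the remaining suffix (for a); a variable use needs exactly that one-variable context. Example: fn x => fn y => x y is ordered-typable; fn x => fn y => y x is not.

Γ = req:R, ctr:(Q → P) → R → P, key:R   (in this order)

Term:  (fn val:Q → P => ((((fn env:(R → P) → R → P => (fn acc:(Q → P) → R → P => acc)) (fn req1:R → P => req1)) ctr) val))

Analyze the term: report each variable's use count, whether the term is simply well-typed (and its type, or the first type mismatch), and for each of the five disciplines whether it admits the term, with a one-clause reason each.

usage: req=0; ctr=1; key=0; val [bound]=1; env [bound]=0; acc [bound]=1; req1 [bound]=1
order of uses: acc, req1, ctr, val
typing: the term checks, with type (Q → P) → R → P
ordered: ✗ — req, key, env left unused
linear: ✗ — req, key, env left unused
affine: ✓ — req, ctr, key, val, env, acc, req1: no repeats, contraction unneeded
relevant: ✗ — req, key, env left unused
unrestricted: ✓ — well-typed at (Q → P) → R → P; no restrictions here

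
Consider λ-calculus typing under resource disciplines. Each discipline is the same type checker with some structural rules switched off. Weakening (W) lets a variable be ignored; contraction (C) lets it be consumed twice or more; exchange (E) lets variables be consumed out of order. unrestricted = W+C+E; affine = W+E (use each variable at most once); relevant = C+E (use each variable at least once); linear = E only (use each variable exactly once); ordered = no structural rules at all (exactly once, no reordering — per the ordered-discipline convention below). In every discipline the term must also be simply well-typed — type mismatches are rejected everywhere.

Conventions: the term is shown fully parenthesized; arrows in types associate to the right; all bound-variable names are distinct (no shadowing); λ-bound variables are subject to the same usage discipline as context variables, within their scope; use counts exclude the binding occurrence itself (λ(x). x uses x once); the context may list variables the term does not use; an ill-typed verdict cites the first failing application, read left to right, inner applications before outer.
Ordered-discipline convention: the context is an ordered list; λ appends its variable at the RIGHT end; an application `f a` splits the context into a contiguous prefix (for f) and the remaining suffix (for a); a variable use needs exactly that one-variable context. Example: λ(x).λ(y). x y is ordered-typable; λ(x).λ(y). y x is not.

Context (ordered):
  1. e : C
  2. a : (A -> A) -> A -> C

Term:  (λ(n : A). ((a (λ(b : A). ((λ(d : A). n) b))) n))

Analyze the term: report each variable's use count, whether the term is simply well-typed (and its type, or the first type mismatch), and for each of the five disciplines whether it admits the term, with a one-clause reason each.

usage: e: 0×; a: 1×; n [bound]: 2×; b [bound]: 1×; d [bound]: 0×
order of uses: a, n, b, n
typing: well-typed at A -> C
ordered: ✗, needs contraction — n ×2; e, d left unused
linear: ✗, needs contraction — n ×2; e, d left unused
affine: ✗, needs contraction — n ×2
relevant: ✗, e, d left unused
unrestricted: ✓, type-checks (A -> C) and nothing is barred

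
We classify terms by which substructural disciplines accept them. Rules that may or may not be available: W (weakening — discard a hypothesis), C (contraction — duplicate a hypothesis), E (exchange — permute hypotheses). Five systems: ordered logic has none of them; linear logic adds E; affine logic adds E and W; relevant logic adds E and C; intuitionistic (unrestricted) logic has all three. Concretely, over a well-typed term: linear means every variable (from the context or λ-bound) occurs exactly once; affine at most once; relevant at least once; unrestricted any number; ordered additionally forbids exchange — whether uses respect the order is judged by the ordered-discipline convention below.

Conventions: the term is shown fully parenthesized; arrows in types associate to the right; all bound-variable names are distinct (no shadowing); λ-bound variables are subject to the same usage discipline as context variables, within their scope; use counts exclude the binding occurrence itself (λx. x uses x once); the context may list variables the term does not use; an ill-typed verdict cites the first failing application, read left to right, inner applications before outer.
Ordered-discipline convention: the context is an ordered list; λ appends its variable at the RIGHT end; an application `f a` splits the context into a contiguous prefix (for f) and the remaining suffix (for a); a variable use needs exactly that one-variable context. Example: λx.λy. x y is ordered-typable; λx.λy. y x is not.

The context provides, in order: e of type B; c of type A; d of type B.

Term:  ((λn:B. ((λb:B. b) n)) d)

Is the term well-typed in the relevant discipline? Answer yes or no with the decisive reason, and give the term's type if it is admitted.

no — e, c never used (weakening)
usage: e: 0; c: 0; d: 1; n (λ-bound): 1; b (λ-bound): 1
use order (left to right): b, n, d
typing: well-typed at B
summary: ordered ✗, linear ✗, affine ✓, relevant ✗, unrestricted ✓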